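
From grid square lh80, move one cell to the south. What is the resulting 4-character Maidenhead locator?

LG89

Latitude square 0; −1 → -1, wraps to 9, carry into field.
Latitude field H = 7; −1 → 6 = G.
The longitude characters are unchanged.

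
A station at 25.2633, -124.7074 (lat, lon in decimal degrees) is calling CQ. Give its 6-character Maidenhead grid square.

CL75pg

Offset from 180°W / 90°S: lon 55.2926°, lat 115.2633°.
Field: 55.2926/20 → 2 → C, 115.2633/10 → 11 → L; chars CL.
Square: 15.2926/2 → 7, 5.2633/1 → 5; chars 75.
Subsquare: 1.2926/0.0833333 → 15 → p, 0.2633/0.0416667 → 6 → g; chars pg.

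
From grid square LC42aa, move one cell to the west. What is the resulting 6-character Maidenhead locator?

Longitude subsquare a = 0; −1 → -1, wraps to 23 = x, carry into square.
Longitude square 4; −1 → 3.
The latitude characters are unchanged.

LC32xa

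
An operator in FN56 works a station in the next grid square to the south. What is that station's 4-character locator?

FN55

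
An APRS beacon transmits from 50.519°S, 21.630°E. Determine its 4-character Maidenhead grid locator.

Offset from 180°W / 90°S: lon 201.63°, lat 39.48°.
Field (20°×10°, letters A–R): lon ⌊201.63/20⌋ = 10 → K; lat ⌊39.48/10⌋ = 3 → D.
Square (2°×1°, digits 0–9): lon ⌊1.63/2⌋ = 0; lat ⌊9.48/1⌋ = 9.

KD09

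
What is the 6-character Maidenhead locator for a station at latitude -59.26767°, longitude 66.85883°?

Shift to the Maidenhead origin (180°W, 90°S): lon 246.8588, lat 30.7323.
Field: 246.8588/20 → 12 → M, 30.7323/10 → 3 → D; chars MD.
Square: 6.8588/2 → 3, 0.7323/1 → 0; chars 30.
Subsquare: 0.8588/0.0833333 → 10 → k, 0.7323/0.0416667 → 17 → r; chars kr.

MD30kr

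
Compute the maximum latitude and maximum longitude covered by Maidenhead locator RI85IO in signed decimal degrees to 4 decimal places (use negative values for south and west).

Field R=17, I=8: +17·20° lon, +8·10° lat → SW at lon 160°, lat -10°.
Square 8, 5: +8·2° lon, +5·1° lat → SW at lon 176°, lat -5°.
Subsquare i=8, o=14: +8·0.0833333° lon, +14·0.0416667° lat → SW at lon 176.667°, lat -4.41667°.
Cell spans 0.0833333° lon × 0.0416667° lat. NE corner is SW corner plus one full cell.
latitude -4.3750, longitude 176.7500.

-4.3750, 176.7500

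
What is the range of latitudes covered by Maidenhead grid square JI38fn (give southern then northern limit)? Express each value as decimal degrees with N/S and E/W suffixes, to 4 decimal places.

1.4583° S, 1.4167° S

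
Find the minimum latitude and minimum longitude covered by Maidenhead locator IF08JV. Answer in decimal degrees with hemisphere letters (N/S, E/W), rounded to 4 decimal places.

31.1250° S, 19.2500° W

Field I=8, F=5: +8·20° lon, +5·10° lat → SW at lon -20°, lat -40°.
Square 0, 8: +0·2° lon, +8·1° lat → SW at lon -20°, lat -32°.
Subsquare j=9, v=21: +9·0.0833333° lon, +21·0.0416667° lat → SW at lon -19.25°, lat -31.125°.
latitude 31.1250° S, longitude 19.2500° W.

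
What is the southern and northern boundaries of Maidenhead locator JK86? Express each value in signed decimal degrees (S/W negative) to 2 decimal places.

Field J=9, K=10: +9·20° lon, +10·10° lat → SW at lon 0°, lat 10°.
Square 8, 6: +8·2° lon, +6·1° lat → SW at lon 16°, lat 16°.
Cell spans 2° lon × 1° lat.
south 16.00, north 17.00.

16.00, 17.00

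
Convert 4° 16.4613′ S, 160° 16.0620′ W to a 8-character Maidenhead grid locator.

AI95ur74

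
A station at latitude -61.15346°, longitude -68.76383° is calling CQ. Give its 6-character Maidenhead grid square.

FC58ou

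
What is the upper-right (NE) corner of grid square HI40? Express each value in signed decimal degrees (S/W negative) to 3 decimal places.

Field H=7, I=8: +7·20° lon, +8·10° lat → SW at lon -40°, lat -10°.
Square 4, 0: +4·2° lon, +0·1° lat → SW at lon -32°, lat -10°.
Cell spans 2° lon × 1° lat. NE corner is SW corner plus one full cell.
latitude -9.000, longitude -30.000.

-9.000, -30.000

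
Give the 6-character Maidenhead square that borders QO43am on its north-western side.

QO33xn

Longitude subsquare a = 0; −1 → -1, wraps to 23 = x, carry into square.
Longitude square 4; −1 → 3.
Latitude subsquare m = 12; +1 → 13 = n.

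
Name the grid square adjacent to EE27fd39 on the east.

Longitude extended square 3; +1 → 4.
The latitude characters are unchanged.

EE27fd49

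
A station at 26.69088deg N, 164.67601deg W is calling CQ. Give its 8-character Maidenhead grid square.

Offset from 180°W / 90°S: lon 15.32399°, lat 116.69088°.
Field (20°×10°, letters A–R): 15.32399/20 → 0 → A, 116.69088/10 → 11 → L; chars AL.
Square (2°×1°, digits 0–9): 15.32399/2 → 7, 6.69088/1 → 6; chars 76.
Subsquare (5′×2.5′, letters a–x): 1.32399/0.0833333 → 15 → p, 0.69088/0.0416667 → 16 → q; chars pq.
Extended square (30″×15″, digits 0–9): 0.07399/0.00833333 → 8, 0.02421/0.00416667 → 5; chars 85.

AL76pq85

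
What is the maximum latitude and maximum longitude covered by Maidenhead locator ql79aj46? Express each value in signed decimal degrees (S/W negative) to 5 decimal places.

Field Q=16, L=11: +16·20° lon, +11·10° lat → SW at lon 140°, lat 20°.
Square 7, 9: +7·2° lon, +9·1° lat → SW at lon 154°, lat 29°.
Subsquare a=0, j=9: +0·0.0833333° lon, +9·0.0416667° lat → SW at lon 154°, lat 29.375°.
Extended square 4, 6: +4·0.00833333° lon, +6·0.00416667° lat → SW at lon 154.033°, lat 29.4°.
Cell spans 0.00833333° lon × 0.00416667° lat. NE corner is SW corner plus one full cell.
latitude 29.40417, longitude 154.04167.

29.40417, 154.04167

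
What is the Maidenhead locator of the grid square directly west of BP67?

BP57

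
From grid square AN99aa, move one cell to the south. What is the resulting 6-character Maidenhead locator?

AN98ax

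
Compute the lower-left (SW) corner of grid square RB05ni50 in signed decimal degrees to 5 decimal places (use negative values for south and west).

-74.66667, 161.12500

Field R=17, B=1: +17·20° lon, +1·10° lat → SW at lon 160°, lat -80°.
Square 0, 5: +0·2° lon, +5·1° lat → SW at lon 160°, lat -75°.
Subsquare n=13, i=8: +13·0.0833333° lon, +8·0.0416667° lat → SW at lon 161.083°, lat -74.6667°.
Extended square 5, 0: +5·0.00833333° lon, +0·0.00416667° lat → SW at lon 161.125°, lat -74.6667°.
latitude -74.66667, longitude 161.12500.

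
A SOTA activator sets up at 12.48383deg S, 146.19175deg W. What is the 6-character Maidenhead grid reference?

BH67vm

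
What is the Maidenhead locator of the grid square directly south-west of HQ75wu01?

HQ75vu90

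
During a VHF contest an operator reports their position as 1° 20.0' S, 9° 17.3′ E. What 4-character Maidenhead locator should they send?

Shift to the Maidenhead origin (180°W, 90°S): lon 189.29, lat 88.67.
Field (20°×10°, letters A–R): lon ⌊189.29/20⌋ = 9 → J; lat ⌊88.67/10⌋ = 8 → I.
Square (2°×1°, digits 0–9): lon ⌊9.29/2⌋ = 4; lat ⌊8.67/1⌋ = 8.

JI48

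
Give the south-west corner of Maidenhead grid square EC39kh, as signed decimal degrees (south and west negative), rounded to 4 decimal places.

-60.7083, -93.1667

Field E=4, C=2: +4·20° lon, +2·10° lat → SW at lon -100°, lat -70°.
Square 3, 9: +3·2° lon, +9·1° lat → SW at lon -94°, lat -61°.
Subsquare k=10, h=7: +10·0.0833333° lon, +7·0.0416667° lat → SW at lon -93.1667°, lat -60.7083°.
latitude -60.7083, longitude -93.1667.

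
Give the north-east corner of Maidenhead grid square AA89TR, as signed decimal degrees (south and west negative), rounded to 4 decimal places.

-80.2500, -162.3333

Field A=0, A=0: +0·20° lon, +0·10° lat → SW at lon -180°, lat -90°.
Square 8, 9: +8·2° lon, +9·1° lat → SW at lon -164°, lat -81°.
Subsquare t=19, r=17: +19·0.0833333° lon, +17·0.0416667° lat → SW at lon -162.417°, lat -80.2917°.
Cell spans 0.0833333° lon × 0.0416667° lat. NE corner is SW corner plus one full cell.
latitude -80.2500, longitude -162.3333.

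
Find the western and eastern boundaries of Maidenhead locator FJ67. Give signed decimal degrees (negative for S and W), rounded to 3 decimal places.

-68.000, -66.000

Field F=5, J=9: +5·20° lon, +9·10° lat → SW at lon -80°, lat 0°.
Square 6, 7: +6·2° lon, +7·1° lat → SW at lon -68°, lat 7°.
Cell spans 2° lon × 1° lat.
west -68.000, east -66.000.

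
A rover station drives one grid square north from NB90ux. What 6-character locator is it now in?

Latitude subsquare x = 23; +1 → 24, wraps to 0 = a, carry into square.
Latitude square 0; +1 → 1.
The longitude characters are unchanged.

NB91ua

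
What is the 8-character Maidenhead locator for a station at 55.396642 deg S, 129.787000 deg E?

PD44vo44

Add 180° to longitude and 90° to latitude: 309.78700, 34.60336.
Field: lon ⌊309.78700/20⌋ = 15 → P; lat ⌊34.60336/10⌋ = 3 → D.
Square: lon ⌊9.78700/2⌋ = 4; lat ⌊4.60336/1⌋ = 4.
Subsquare: lon ⌊1.78700/0.0833333⌋ = 21 → v; lat ⌊0.60336/0.0416667⌋ = 14 → o.
Extended square: lon ⌊0.03700/0.00833333⌋ = 4; lat ⌊0.02002/0.00416667⌋ = 4.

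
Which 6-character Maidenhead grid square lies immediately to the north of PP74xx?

Latitude subsquare x = 23; +1 → 24, wraps to 0 = a, carry into square.
Latitude square 4; +1 → 5.
The longitude characters are unchanged.

PP75xa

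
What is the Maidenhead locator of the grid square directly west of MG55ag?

Longitude subsquare a = 0; −1 → -1, wraps to 23 = x, carry into square.
Longitude square 5; −1 → 4.
The latitude characters are unchanged.

MG45xg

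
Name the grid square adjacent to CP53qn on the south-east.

Longitude subsquare q = 16; +1 → 17 = r.
Latitude subsquare n = 13; −1 → 12 = m.

CP53rm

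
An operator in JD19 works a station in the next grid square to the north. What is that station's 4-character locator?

JE10

Latitude square 9; +1 → 10, wraps to 0, carry into field.
Latitude field D = 3; +1 → 4 = E.
The longitude characters are unchanged.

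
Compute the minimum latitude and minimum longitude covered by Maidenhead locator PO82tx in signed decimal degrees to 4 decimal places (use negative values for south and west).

Field P=15, O=14: +15·20° lon, +14·10° lat → SW at lon 120°, lat 50°.
Square 8, 2: +8·2° lon, +2·1° lat → SW at lon 136°, lat 52°.
Subsquare t=19, x=23: +19·0.0833333° lon, +23·0.0416667° lat → SW at lon 137.583°, lat 52.9583°.
latitude 52.9583, longitude 137.5833.

52.9583, 137.5833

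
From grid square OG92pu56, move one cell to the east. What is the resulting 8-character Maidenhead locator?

Longitude extended square 5; +1 → 6.
The latitude characters are unchanged.

OG92pu66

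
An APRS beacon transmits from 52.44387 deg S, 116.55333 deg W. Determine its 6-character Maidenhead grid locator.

Offset from 180°W / 90°S: lon 63.4467°, lat 37.5561°.
Field (20°×10°, letters A–R): lon ⌊63.4467/20⌋ = 3 → D; lat ⌊37.5561/10⌋ = 3 → D.
Square (2°×1°, digits 0–9): lon ⌊3.4467/2⌋ = 1; lat ⌊7.5561/1⌋ = 7.
Subsquare (5′×2.5′, letters a–x): lon ⌊1.4467/0.0833333⌋ = 17 → r; lat ⌊0.5561/0.0416667⌋ = 13 → n.

DD17rn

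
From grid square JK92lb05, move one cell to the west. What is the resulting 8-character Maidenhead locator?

JK92kb95

Longitude extended square 0; −1 → -1, wraps to 9, carry into subsquare.
Longitude subsquare l = 11; −1 → 10 = k.
The latitude characters are unchanged.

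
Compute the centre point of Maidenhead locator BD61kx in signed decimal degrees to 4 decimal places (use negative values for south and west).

-58.0208, -147.1250

Field B=1, D=3: +1·20° lon, +3·10° lat → SW at lon -160°, lat -60°.
Square 6, 1: +6·2° lon, +1·1° lat → SW at lon -148°, lat -59°.
Subsquare k=10, x=23: +10·0.0833333° lon, +23·0.0416667° lat → SW at lon -147.167°, lat -58.0417°.
Cell spans 0.0833333° lon × 0.0416667° lat. Centre is SW corner plus half of each.
latitude -58.0208, longitude -147.1250.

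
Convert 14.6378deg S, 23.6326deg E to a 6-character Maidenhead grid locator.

KH15ti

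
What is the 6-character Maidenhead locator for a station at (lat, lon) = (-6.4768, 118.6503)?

Add 180° to longitude and 90° to latitude: 298.6503, 83.5232.
Field: 298.6503/20 → 14 → O, 83.5232/10 → 8 → I; chars OI.
Square: 18.6503/2 → 9, 3.5232/1 → 3; chars 93.
Subsquare: 0.6503/0.0833333 → 7 → h, 0.5232/0.0416667 → 12 → m; chars hm.

OI93hm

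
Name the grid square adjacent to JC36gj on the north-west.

JC36fk

Longitude subsquare g = 6; −1 → 5 = f.
Latitude subsquare j = 9; +1 → 10 = k.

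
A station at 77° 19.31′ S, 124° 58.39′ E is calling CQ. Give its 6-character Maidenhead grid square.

Add 180° to longitude and 90° to latitude: 304.9732, 12.6782.
Field: 304.9732/20 → 15 → P, 12.6782/10 → 1 → B; chars PB.
Square: 4.9732/2 → 2, 2.6782/1 → 2; chars 22.
Subsquare: 0.9732/0.0833333 → 11 → l, 0.6782/0.0416667 → 16 → q; chars lq.

PB22lq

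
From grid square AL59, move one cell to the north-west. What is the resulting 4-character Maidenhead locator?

Longitude square 5; −1 → 4.
Latitude square 9; +1 → 10, wraps to 0, carry into field.
Latitude field L = 11; +1 → 12 = M.

AM40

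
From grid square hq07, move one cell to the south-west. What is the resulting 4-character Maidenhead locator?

GQ96

Longitude square 0; −1 → -1, wraps to 9, carry into field.
Longitude field H = 7; −1 → 6 = G.
Latitude square 7; −1 → 6.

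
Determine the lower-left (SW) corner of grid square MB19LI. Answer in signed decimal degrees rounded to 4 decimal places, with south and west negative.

-70.6667, 62.9167

Field M=12, B=1: +12·20° lon, +1·10° lat → SW at lon 60°, lat -80°.
Square 1, 9: +1·2° lon, +9·1° lat → SW at lon 62°, lat -71°.
Subsquare l=11, i=8: +11·0.0833333° lon, +8·0.0416667° lat → SW at lon 62.9167°, lat -70.6667°.
latitude -70.6667, longitude 62.9167.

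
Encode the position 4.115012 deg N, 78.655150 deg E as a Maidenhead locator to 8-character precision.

MJ94hc87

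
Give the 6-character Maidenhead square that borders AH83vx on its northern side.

Latitude subsquare x = 23; +1 → 24, wraps to 0 = a, carry into square.
Latitude square 3; +1 → 4.
The longitude characters are unchanged.

AH84va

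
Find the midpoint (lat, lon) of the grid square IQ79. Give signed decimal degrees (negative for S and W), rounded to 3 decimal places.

Field I=8, Q=16: +8·20° lon, +16·10° lat → SW at lon -20°, lat 70°.
Square 7, 9: +7·2° lon, +9·1° lat → SW at lon -6°, lat 79°.
Cell spans 2° lon × 1° lat. Centre is SW corner plus half of each.
latitude 79.500, longitude -5.000.

79.500, -5.000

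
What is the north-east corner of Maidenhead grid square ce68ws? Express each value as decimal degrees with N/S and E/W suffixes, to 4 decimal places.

Field C=2, E=4: +2·20° lon, +4·10° lat → SW at lon -140°, lat -50°.
Square 6, 8: +6·2° lon, +8·1° lat → SW at lon -128°, lat -42°.
Subsquare w=22, s=18: +22·0.0833333° lon, +18·0.0416667° lat → SW at lon -126.167°, lat -41.25°.
Cell spans 0.0833333° lon × 0.0416667° lat. NE corner is SW corner plus one full cell.
latitude 41.2083° S, longitude 126.0833° W.

41.2083° S, 126.0833° W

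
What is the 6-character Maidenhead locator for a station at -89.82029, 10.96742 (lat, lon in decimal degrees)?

Shift to the Maidenhead origin (180°W, 90°S): lon 190.9674, lat 0.1797.
Field: lon ⌊190.9674/20⌋ = 9 → J; lat ⌊0.1797/10⌋ = 0 → A.
Square: lon ⌊10.9674/2⌋ = 5; lat ⌊0.1797/1⌋ = 0.
Subsquare: lon ⌊0.9674/0.0833333⌋ = 11 → l; lat ⌊0.1797/0.0416667⌋ = 4 → e.

JA50le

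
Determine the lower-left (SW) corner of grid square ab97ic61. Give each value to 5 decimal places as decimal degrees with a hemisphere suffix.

72.91250° S, 161.28333° W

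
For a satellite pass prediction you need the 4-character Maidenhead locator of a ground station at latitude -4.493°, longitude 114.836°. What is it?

OI75

Offset from 180°W / 90°S: lon 294.84°, lat 85.51°.
Field (20°×10°, letters A–R): lon ⌊294.84/20⌋ = 14 → O; lat ⌊85.51/10⌋ = 8 → I.
Square (2°×1°, digits 0–9): lon ⌊14.84/2⌋ = 7; lat ⌊5.51/1⌋ = 5.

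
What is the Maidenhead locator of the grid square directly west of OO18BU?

Longitude subsquare b = 1; −1 → 0 = a.
The latitude characters are unchanged.

OO18au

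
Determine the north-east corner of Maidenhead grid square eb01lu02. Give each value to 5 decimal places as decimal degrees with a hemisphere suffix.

Field E=4, B=1: +4·20° lon, +1·10° lat → SW at lon -100°, lat -80°.
Square 0, 1: +0·2° lon, +1·1° lat → SW at lon -100°, lat -79°.
Subsquare l=11, u=20: +11·0.0833333° lon, +20·0.0416667° lat → SW at lon -99.0833°, lat -78.1667°.
Extended square 0, 2: +0·0.00833333° lon, +2·0.00416667° lat → SW at lon -99.0833°, lat -78.1583°.
Cell spans 0.00833333° lon × 0.00416667° lat. NE corner is SW corner plus one full cell.
latitude 78.15417° S, longitude 99.07500° W.

78.15417° S, 99.07500° W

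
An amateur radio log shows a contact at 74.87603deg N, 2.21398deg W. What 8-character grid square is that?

IQ84vv40

Add 180° to longitude and 90° to latitude: 177.78602, 164.87603.
Field: 177.78602/20 → 8 → I, 164.87603/10 → 16 → Q; chars IQ.
Square: 17.78602/2 → 8, 4.87603/1 → 4; chars 84.
Subsquare: 1.78602/0.0833333 → 21 → v, 0.87603/0.0416667 → 21 → v; chars vv.
Extended square: 0.03602/0.00833333 → 4, 0.00103/0.00416667 → 0; chars 40.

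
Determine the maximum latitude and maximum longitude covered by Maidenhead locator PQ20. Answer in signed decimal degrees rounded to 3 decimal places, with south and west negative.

Field P=15, Q=16: +15·20° lon, +16·10° lat → SW at lon 120°, lat 70°.
Square 2, 0: +2·2° lon, +0·1° lat → SW at lon 124°, lat 70°.
Cell spans 2° lon × 1° lat. NE corner is SW corner plus one full cell.
latitude 71.000, longitude 126.000.

71.000, 126.000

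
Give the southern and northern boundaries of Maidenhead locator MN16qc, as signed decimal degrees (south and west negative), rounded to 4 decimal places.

Field M=12, N=13: +12·20° lon, +13·10° lat → SW at lon 60°, lat 40°.
Square 1, 6: +1·2° lon, +6·1° lat → SW at lon 62°, lat 46°.
Subsquare q=16, c=2: +16·0.0833333° lon, +2·0.0416667° lat → SW at lon 63.3333°, lat 46.0833°.
Cell spans 0.0833333° lon × 0.0416667° lat.
south 46.0833, north 46.1250.

46.0833, 46.1250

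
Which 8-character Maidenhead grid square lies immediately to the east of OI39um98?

Longitude extended square 9; +1 → 10, wraps to 0, carry into subsquare.
Longitude subsquare u = 20; +1 → 21 = v.
The latitude characters are unchanged.

OI39vm08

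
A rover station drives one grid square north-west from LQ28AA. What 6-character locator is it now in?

Longitude subsquare a = 0; −1 → -1, wraps to 23 = x, carry into square.
Longitude square 2; −1 → 1.
Latitude subsquare a = 0; +1 → 1 = b.

LQ18xb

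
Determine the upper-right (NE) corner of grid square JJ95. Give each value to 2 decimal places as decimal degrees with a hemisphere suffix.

Field J=9, J=9: +9·20° lon, +9·10° lat → SW at lon 0°, lat 0°.
Square 9, 5: +9·2° lon, +5·1° lat → SW at lon 18°, lat 5°.
Cell spans 2° lon × 1° lat. NE corner is SW corner plus one full cell.
latitude 6.00° N, longitude 20.00° E.

6.00° N, 20.00° E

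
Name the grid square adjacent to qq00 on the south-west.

Longitude square 0; −1 → -1, wraps to 9, carry into field.
Longitude field Q = 16; −1 → 15 = P.
Latitude square 0; −1 → -1, wraps to 9, carry into field.
Latitude field Q = 16; −1 → 15 = P.

PP99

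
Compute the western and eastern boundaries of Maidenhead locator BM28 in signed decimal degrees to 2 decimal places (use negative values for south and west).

-156.00, -154.00

Field B=1, M=12: +1·20° lon, +12·10° lat → SW at lon -160°, lat 30°.
Square 2, 8: +2·2° lon, +8·1° lat → SW at lon -156°, lat 38°.
Cell spans 2° lon × 1° lat.
west -156.00, east -154.00.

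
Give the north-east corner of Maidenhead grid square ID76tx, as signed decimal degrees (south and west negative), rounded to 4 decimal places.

Field I=8, D=3: +8·20° lon, +3·10° lat → SW at lon -20°, lat -60°.
Square 7, 6: +7·2° lon, +6·1° lat → SW at lon -6°, lat -54°.
Subsquare t=19, x=23: +19·0.0833333° lon, +23·0.0416667° lat → SW at lon -4.41667°, lat -53.0417°.
Cell spans 0.0833333° lon × 0.0416667° lat. NE corner is SW corner plus one full cell.
latitude -53.0000, longitude -4.3333.

-53.0000, -4.3333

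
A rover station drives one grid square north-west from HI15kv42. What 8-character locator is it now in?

HI15kv33

Longitude extended square 4; −1 → 3.
Latitude extended square 2; +1 → 3.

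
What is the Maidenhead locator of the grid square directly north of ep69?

Latitude square 9; +1 → 10, wraps to 0, carry into field.
Latitude field P = 15; +1 → 16 = Q.
The longitude characters are unchanged.

EQ60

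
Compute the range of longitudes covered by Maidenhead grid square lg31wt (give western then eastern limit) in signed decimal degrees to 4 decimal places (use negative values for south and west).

Field L=11, G=6: +11·20° lon, +6·10° lat → SW at lon 40°, lat -30°.
Square 3, 1: +3·2° lon, +1·1° lat → SW at lon 46°, lat -29°.
Subsquare w=22, t=19: +22·0.0833333° lon, +19·0.0416667° lat → SW at lon 47.8333°, lat -28.2083°.
Cell spans 0.0833333° lon × 0.0416667° lat.
west 47.8333, east 47.9167.

47.8333, 47.9167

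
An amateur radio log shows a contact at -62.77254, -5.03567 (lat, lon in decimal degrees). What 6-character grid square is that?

IC77lf

Offset from 180°W / 90°S: lon 174.9643°, lat 27.2275°.
Field (20°×10°, letters A–R): 174.9643/20 → 8 → I, 27.2275/10 → 2 → C; chars IC.
Square (2°×1°, digits 0–9): 14.9643/2 → 7, 7.2275/1 → 7; chars 77.
Subsquare (5′×2.5′, letters a–x): 0.9643/0.0833333 → 11 → l, 0.2275/0.0416667 → 5 → f; chars lf.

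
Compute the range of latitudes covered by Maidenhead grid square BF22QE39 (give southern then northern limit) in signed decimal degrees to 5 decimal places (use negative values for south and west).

-37.79583, -37.79167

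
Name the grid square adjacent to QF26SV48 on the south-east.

Longitude extended square 4; +1 → 5.
Latitude extended square 8; −1 → 7.

QF26sv57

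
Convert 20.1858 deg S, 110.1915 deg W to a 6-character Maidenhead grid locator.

Shift to the Maidenhead origin (180°W, 90°S): lon 69.8085, lat 69.8142.
Field (20°×10°, letters A–R): 69.8085/20 → 3 → D, 69.8142/10 → 6 → G; chars DG.
Square (2°×1°, digits 0–9): 9.8085/2 → 4, 9.8142/1 → 9; chars 49.
Subsquare (5′×2.5′, letters a–x): 1.8085/0.0833333 → 21 → v, 0.8142/0.0416667 → 19 → t; chars vt.

DG49vt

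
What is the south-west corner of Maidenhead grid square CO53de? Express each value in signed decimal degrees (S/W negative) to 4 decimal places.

53.1667, -129.7500

Field C=2, O=14: +2·20° lon, +14·10° lat → SW at lon -140°, lat 50°.
Square 5, 3: +5·2° lon, +3·1° lat → SW at lon -130°, lat 53°.
Subsquare d=3, e=4: +3·0.0833333° lon, +4·0.0416667° lat → SW at lon -129.75°, lat 53.1667°.
latitude 53.1667, longitude -129.7500.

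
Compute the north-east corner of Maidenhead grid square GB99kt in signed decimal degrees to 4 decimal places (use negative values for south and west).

-70.1667, -41.0833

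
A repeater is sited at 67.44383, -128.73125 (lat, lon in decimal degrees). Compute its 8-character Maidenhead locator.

Shift to the Maidenhead origin (180°W, 90°S): lon 51.26875, lat 157.44383.
Field (20°×10°, letters A–R): 51.26875/20 → 2 → C, 157.44383/10 → 15 → P; chars CP.
Square (2°×1°, digits 0–9): 11.26875/2 → 5, 7.44383/1 → 7; chars 57.
Subsquare (5′×2.5′, letters a–x): 1.26875/0.0833333 → 15 → p, 0.44383/0.0416667 → 10 → k; chars pk.
Extended square (30″×15″, digits 0–9): 0.01875/0.00833333 → 2, 0.02716/0.00416667 → 6; chars 26.

CP57pk26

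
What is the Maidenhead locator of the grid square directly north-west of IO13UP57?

Longitude extended square 5; −1 → 4.
Latitude extended square 7; +1 → 8.

IO13up48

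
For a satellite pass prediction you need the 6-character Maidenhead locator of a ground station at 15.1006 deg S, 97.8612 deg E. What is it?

NH84wv

Offset from 180°W / 90°S: lon 277.8612°, lat 74.8994°.
Field (20°×10°, letters A–R): 277.8612/20 → 13 → N, 74.8994/10 → 7 → H; chars NH.
Square (2°×1°, digits 0–9): 17.8612/2 → 8, 4.8994/1 → 4; chars 84.
Subsquare (5′×2.5′, letters a–x): 1.8612/0.0833333 → 22 → w, 0.8994/0.0416667 → 21 → v; chars wv.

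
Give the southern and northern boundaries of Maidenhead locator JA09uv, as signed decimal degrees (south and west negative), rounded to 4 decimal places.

-80.1250, -80.0833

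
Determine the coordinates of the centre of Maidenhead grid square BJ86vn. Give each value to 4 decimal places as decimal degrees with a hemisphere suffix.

Field B=1, J=9: +1·20° lon, +9·10° lat → SW at lon -160°, lat 0°.
Square 8, 6: +8·2° lon, +6·1° lat → SW at lon -144°, lat 6°.
Subsquare v=21, n=13: +21·0.0833333° lon, +13·0.0416667° lat → SW at lon -142.25°, lat 6.54167°.
Cell spans 0.0833333° lon × 0.0416667° lat. Centre is SW corner plus half of each.
latitude 6.5625° N, longitude 142.2083° W.

6.5625° N, 142.2083° W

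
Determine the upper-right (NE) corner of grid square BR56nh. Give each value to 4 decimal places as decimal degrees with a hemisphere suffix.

86.3333° N, 148.8333° W

Field B=1, R=17: +1·20° lon, +17·10° lat → SW at lon -160°, lat 80°.
Square 5, 6: +5·2° lon, +6·1° lat → SW at lon -150°, lat 86°.
Subsquare n=13, h=7: +13·0.0833333° lon, +7·0.0416667° lat → SW at lon -148.917°, lat 86.2917°.
Cell spans 0.0833333° lon × 0.0416667° lat. NE corner is SW corner plus one full cell.
latitude 86.3333° N, longitude 148.8333° W.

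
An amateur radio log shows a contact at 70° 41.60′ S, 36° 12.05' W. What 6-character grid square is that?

Shift to the Maidenhead origin (180°W, 90°S): lon 143.7992, lat 19.3067.
Field: lon ⌊143.7992/20⌋ = 7 → H; lat ⌊19.3067/10⌋ = 1 → B.
Square: lon ⌊3.7992/2⌋ = 1; lat ⌊9.3067/1⌋ = 9.
Subsquare: lon ⌊1.7992/0.0833333⌋ = 21 → v; lat ⌊0.3067/0.0416667⌋ = 7 → h.

HB19vh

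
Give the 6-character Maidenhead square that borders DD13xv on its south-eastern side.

DD23au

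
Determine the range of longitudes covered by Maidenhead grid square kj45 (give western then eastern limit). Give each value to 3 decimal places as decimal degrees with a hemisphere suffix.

28.000° E, 30.000° E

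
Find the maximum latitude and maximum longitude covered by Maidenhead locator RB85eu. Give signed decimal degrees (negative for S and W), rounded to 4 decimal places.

Field R=17, B=1: +17·20° lon, +1·10° lat → SW at lon 160°, lat -80°.
Square 8, 5: +8·2° lon, +5·1° lat → SW at lon 176°, lat -75°.
Subsquare e=4, u=20: +4·0.0833333° lon, +20·0.0416667° lat → SW at lon 176.333°, lat -74.1667°.
Cell spans 0.0833333° lon × 0.0416667° lat. NE corner is SW corner plus one full cell.
latitude -74.1250, longitude 176.4167.

-74.1250, 176.4167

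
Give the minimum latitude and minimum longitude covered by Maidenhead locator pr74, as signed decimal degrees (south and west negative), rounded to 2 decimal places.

Field P=15, R=17: +15·20° lon, +17·10° lat → SW at lon 120°, lat 80°.
Square 7, 4: +7·2° lon, +4·1° lat → SW at lon 134°, lat 84°.
latitude 84.00, longitude 134.00.

84.00, 134.00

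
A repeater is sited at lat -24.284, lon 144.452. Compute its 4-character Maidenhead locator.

Offset from 180°W / 90°S: lon 324.45°, lat 65.72°.
Field: 324.45/20 → 16 → Q, 65.72/10 → 6 → G; chars QG.
Square: 4.45/2 → 2, 5.72/1 → 5; chars 25.

QG25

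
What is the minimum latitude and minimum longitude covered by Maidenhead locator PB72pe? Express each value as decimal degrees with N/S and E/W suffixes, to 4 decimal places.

Field P=15, B=1: +15·20° lon, +1·10° lat → SW at lon 120°, lat -80°.
Square 7, 2: +7·2° lon, +2·1° lat → SW at lon 134°, lat -78°.
Subsquare p=15, e=4: +15·0.0833333° lon, +4·0.0416667° lat → SW at lon 135.25°, lat -77.8333°.
latitude 77.8333° S, longitude 135.2500° E.

77.8333° S, 135.2500° E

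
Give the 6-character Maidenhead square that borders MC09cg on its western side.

MC09bg

Longitude subsquare c = 2; −1 → 1 = b.
The latitude characters are unchanged.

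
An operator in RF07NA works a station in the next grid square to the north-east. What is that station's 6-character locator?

RF07ob

Longitude subsquare n = 13; +1 → 14 = o.
Latitude subsquare a = 0; +1 → 1 = b.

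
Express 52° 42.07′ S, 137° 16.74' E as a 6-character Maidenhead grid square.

PD87ph

Shift to the Maidenhead origin (180°W, 90°S): lon 317.2790, lat 37.2988.
Field: 317.2790/20 → 15 → P, 37.2988/10 → 3 → D; chars PD.
Square: 17.2790/2 → 8, 7.2988/1 → 7; chars 87.
Subsquare: 1.2790/0.0833333 → 15 → p, 0.2988/0.0416667 → 7 → h; chars ph.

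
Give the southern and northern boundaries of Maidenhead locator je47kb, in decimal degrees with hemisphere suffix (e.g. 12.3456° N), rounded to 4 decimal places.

42.9583° S, 42.9167° S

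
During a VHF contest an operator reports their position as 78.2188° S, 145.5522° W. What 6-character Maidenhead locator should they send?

BB71fs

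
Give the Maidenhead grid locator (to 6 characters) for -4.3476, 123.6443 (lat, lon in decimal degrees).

PI15tp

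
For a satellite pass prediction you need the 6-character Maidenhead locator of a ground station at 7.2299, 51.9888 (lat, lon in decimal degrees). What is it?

LJ57xf

Add 180° to longitude and 90° to latitude: 231.9888, 97.2299.
Field (20°×10°, letters A–R): 231.9888/20 → 11 → L, 97.2299/10 → 9 → J; chars LJ.
Square (2°×1°, digits 0–9): 11.9888/2 → 5, 7.2299/1 → 7; chars 57.
Subsquare (5′×2.5′, letters a–x): 1.9888/0.0833333 → 23 → x, 0.2299/0.0416667 → 5 → f; chars xf.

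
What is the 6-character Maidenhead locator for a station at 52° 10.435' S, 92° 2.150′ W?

ED37xt

Offset from 180°W / 90°S: lon 87.9642°, lat 37.8261°.
Field (20°×10°, letters A–R): 87.9642/20 → 4 → E, 37.8261/10 → 3 → D; chars ED.
Square (2°×1°, digits 0–9): 7.9642/2 → 3, 7.8261/1 → 7; chars 37.
Subsquare (5′×2.5′, letters a–x): 1.9642/0.0833333 → 23 → x, 0.8261/0.0416667 → 19 → t; chars xt.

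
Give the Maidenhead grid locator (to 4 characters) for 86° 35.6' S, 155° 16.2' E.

QA73

Offset from 180°W / 90°S: lon 335.27°, lat 3.41°.
Field: lon ⌊335.27/20⌋ = 16 → Q; lat ⌊3.41/10⌋ = 0 → A.
Square: lon ⌊15.27/2⌋ = 7; lat ⌊3.41/1⌋ = 3.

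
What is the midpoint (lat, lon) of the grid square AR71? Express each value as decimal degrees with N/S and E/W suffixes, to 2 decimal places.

81.50° N, 165.00° W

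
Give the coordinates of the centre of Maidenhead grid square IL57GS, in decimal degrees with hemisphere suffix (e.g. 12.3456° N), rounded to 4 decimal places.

27.7708° N, 9.4583° W

Field I=8, L=11: +8·20° lon, +11·10° lat → SW at lon -20°, lat 20°.
Square 5, 7: +5·2° lon, +7·1° lat → SW at lon -10°, lat 27°.
Subsquare g=6, s=18: +6·0.0833333° lon, +18·0.0416667° lat → SW at lon -9.5°, lat 27.75°.
Cell spans 0.0833333° lon × 0.0416667° lat. Centre is SW corner plus half of each.
latitude 27.7708° N, longitude 9.4583° W.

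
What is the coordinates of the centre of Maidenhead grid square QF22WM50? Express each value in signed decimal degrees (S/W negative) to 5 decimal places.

Field Q=16, F=5: +16·20° lon, +5·10° lat → SW at lon 140°, lat -40°.
Square 2, 2: +2·2° lon, +2·1° lat → SW at lon 144°, lat -38°.
Subsquare w=22, m=12: +22·0.0833333° lon, +12·0.0416667° lat → SW at lon 145.833°, lat -37.5°.
Extended square 5, 0: +5·0.00833333° lon, +0·0.00416667° lat → SW at lon 145.875°, lat -37.5°.
Cell spans 0.00833333° lon × 0.00416667° lat. Centre is SW corner plus half of each.
latitude -37.49792, longitude 145.87917.

-37.49792, 145.87917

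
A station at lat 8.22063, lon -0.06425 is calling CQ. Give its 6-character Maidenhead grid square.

IJ98xf

Add 180° to longitude and 90° to latitude: 179.9358, 98.2206.
Field: lon ⌊179.9358/20⌋ = 8 → I; lat ⌊98.2206/10⌋ = 9 → J.
Square: lon ⌊19.9358/2⌋ = 9; lat ⌊8.2206/1⌋ = 8.
Subsquare: lon ⌊1.9358/0.0833333⌋ = 23 → x; lat ⌊0.2206/0.0416667⌋ = 5 → f.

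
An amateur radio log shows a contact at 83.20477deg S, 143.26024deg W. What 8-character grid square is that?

BA86it80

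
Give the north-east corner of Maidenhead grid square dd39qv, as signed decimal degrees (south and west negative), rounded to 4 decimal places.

-50.0833, -112.5833

Field D=3, D=3: +3·20° lon, +3·10° lat → SW at lon -120°, lat -60°.
Square 3, 9: +3·2° lon, +9·1° lat → SW at lon -114°, lat -51°.
Subsquare q=16, v=21: +16·0.0833333° lon, +21·0.0416667° lat → SW at lon -112.667°, lat -50.125°.
Cell spans 0.0833333° lon × 0.0416667° lat. NE corner is SW corner plus one full cell.
latitude -50.0833, longitude -112.5833.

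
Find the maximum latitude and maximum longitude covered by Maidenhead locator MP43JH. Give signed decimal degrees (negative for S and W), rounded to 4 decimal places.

Field M=12, P=15: +12·20° lon, +15·10° lat → SW at lon 60°, lat 60°.
Square 4, 3: +4·2° lon, +3·1° lat → SW at lon 68°, lat 63°.
Subsquare j=9, h=7: +9·0.0833333° lon, +7·0.0416667° lat → SW at lon 68.75°, lat 63.2917°.
Cell spans 0.0833333° lon × 0.0416667° lat. NE corner is SW corner plus one full cell.
latitude 63.3333, longitude 68.8333.

63.3333, 68.8333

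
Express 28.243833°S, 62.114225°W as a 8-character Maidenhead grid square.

FG81ws61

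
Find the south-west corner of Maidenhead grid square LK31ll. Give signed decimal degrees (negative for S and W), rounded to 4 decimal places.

11.4583, 46.9167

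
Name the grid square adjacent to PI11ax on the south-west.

PI01xw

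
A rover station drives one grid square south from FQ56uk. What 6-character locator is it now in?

Latitude subsquare k = 10; −1 → 9 = j.
The longitude characters are unchanged.

FQ56uj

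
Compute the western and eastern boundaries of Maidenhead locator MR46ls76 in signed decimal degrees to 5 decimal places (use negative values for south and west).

Field M=12, R=17: +12·20° lon, +17·10° lat → SW at lon 60°, lat 80°.
Square 4, 6: +4·2° lon, +6·1° lat → SW at lon 68°, lat 86°.
Subsquare l=11, s=18: +11·0.0833333° lon, +18·0.0416667° lat → SW at lon 68.9167°, lat 86.75°.
Extended square 7, 6: +7·0.00833333° lon, +6·0.00416667° lat → SW at lon 68.975°, lat 86.775°.
Cell spans 0.00833333° lon × 0.00416667° lat.
west 68.97500, east 68.98333.

68.97500, 68.98333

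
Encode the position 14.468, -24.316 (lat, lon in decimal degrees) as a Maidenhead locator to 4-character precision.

HK74

Offset from 180°W / 90°S: lon 155.68°, lat 104.47°.
Field: lon ⌊155.68/20⌋ = 7 → H; lat ⌊104.47/10⌋ = 10 → K.
Square: lon ⌊15.68/2⌋ = 7; lat ⌊4.47/1⌋ = 4.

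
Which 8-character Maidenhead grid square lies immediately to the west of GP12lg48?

Longitude extended square 4; −1 → 3.
The latitude characters are unchanged.

GP12lg38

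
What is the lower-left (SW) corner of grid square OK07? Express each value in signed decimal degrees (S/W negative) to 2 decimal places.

Field O=14, K=10: +14·20° lon, +10·10° lat → SW at lon 100°, lat 10°.
Square 0, 7: +0·2° lon, +7·1° lat → SW at lon 100°, lat 17°.
latitude 17.00, longitude 100.00.

17.00, 100.00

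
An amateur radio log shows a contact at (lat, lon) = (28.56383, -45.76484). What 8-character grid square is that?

GL78cn85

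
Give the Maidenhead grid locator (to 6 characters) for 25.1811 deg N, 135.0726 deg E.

PL75me

Offset from 180°W / 90°S: lon 315.0726°, lat 115.1811°.
Field: 315.0726/20 → 15 → P, 115.1811/10 → 11 → L; chars PL.
Square: 15.0726/2 → 7, 5.1811/1 → 5; chars 75.
Subsquare: 1.0726/0.0833333 → 12 → m, 0.1811/0.0416667 → 4 → e; chars me.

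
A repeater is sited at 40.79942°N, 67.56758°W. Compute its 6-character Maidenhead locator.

FN60ft

Offset from 180°W / 90°S: lon 112.4324°, lat 130.7994°.
Field: lon ⌊112.4324/20⌋ = 5 → F; lat ⌊130.7994/10⌋ = 13 → N.
Square: lon ⌊12.4324/2⌋ = 6; lat ⌊0.7994/1⌋ = 0.
Subsquare: lon ⌊0.4324/0.0833333⌋ = 5 → f; lat ⌊0.7994/0.0416667⌋ = 19 → t.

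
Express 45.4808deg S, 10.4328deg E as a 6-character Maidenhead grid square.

Shift to the Maidenhead origin (180°W, 90°S): lon 190.4328, lat 44.5192.
Field: lon ⌊190.4328/20⌋ = 9 → J; lat ⌊44.5192/10⌋ = 4 → E.
Square: lon ⌊10.4328/2⌋ = 5; lat ⌊4.5192/1⌋ = 4.
Subsquare: lon ⌊0.4328/0.0833333⌋ = 5 → f; lat ⌊0.5192/0.0416667⌋ = 12 → m.

JE54fm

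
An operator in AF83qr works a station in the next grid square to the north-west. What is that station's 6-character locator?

AF83ps

Longitude subsquare q = 16; −1 → 15 = p.
Latitude subsquare r = 17; +1 → 18 = s.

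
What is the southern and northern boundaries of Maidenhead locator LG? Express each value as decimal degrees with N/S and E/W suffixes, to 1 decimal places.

Field L=11, G=6: +11·20° lon, +6·10° lat → SW at lon 40°, lat -30°.
Cell spans 20° lon × 10° lat.
south 30.0° S, north 20.0° S.

30.0° S, 20.0° S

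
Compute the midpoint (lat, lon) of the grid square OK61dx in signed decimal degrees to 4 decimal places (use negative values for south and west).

11.9792, 112.2917

Field O=14, K=10: +14·20° lon, +10·10° lat → SW at lon 100°, lat 10°.
Square 6, 1: +6·2° lon, +1·1° lat → SW at lon 112°, lat 11°.
Subsquare d=3, x=23: +3·0.0833333° lon, +23·0.0416667° lat → SW at lon 112.25°, lat 11.9583°.
Cell spans 0.0833333° lon × 0.0416667° lat. Centre is SW corner plus half of each.
latitude 11.9792, longitude 112.2917.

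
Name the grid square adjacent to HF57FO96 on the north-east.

Longitude extended square 9; +1 → 10, wraps to 0, carry into subsquare.
Longitude subsquare f = 5; +1 → 6 = g.
Latitude extended square 6; +1 → 7.

HF57go07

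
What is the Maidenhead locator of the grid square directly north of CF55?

CF56

Latitude square 5; +1 → 6.
The longitude characters are unchanged.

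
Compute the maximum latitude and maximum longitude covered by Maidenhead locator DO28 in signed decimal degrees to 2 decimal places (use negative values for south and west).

Field D=3, O=14: +3·20° lon, +14·10° lat → SW at lon -120°, lat 50°.
Square 2, 8: +2·2° lon, +8·1° lat → SW at lon -116°, lat 58°.
Cell spans 2° lon × 1° lat. NE corner is SW corner plus one full cell.
latitude 59.00, longitude -114.00.

59.00, -114.00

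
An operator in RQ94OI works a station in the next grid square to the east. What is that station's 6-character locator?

Longitude subsquare o = 14; +1 → 15 = p.
The latitude characters are unchanged.

RQ94pi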